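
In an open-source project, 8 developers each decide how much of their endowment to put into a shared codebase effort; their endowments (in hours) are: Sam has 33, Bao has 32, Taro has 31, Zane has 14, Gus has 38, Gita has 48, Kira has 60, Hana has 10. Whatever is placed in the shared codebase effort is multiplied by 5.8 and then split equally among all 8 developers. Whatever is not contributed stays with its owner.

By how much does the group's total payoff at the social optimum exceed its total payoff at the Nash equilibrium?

1276.80 hours

The private return per contributed unit is 5.8/8 = 0.7250 < 1 for every player regardless of endowment, so the Nash equilibrium is zero contribution and the group total is Σ E_j = 33 + 32 + 31 + 14 + 38 + 48 + 60 + 10 = 266.
Each contributed unit returns 5.800 to the group, so the social optimum is full contribution by everyone: group total = 5.800 × 266 = 1542.80.
Efficiency loss = (5.800 − 1) × 266 = 1276.80.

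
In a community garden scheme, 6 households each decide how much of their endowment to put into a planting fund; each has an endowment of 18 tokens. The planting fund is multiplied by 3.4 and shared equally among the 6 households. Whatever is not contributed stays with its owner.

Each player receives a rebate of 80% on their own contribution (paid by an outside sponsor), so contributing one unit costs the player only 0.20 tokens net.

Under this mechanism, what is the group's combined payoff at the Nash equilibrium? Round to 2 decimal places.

453.60 tokens

Under the mechanism each unit contributed yields (3.4/6) / 0.20 = 2.8333 back to its contributor per unit of net cost, which exceeds 1, making full contribution the dominant choice for everyone.
So the Nash equilibrium is full contribution by all 6; the group earns 6 × (18 × 0.80 + 3.4 × 18) = 453.60.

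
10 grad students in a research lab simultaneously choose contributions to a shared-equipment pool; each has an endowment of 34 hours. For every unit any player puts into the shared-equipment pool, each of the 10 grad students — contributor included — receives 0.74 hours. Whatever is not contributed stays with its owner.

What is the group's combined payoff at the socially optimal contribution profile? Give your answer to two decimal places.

Each contributed unit returns 7.400 to the group as a whole (0.74 to each of 10 players), which exceeds 1, so the social optimum is full contribution: group total = 7.400 × 340 = 2516.00.

2516.00 hours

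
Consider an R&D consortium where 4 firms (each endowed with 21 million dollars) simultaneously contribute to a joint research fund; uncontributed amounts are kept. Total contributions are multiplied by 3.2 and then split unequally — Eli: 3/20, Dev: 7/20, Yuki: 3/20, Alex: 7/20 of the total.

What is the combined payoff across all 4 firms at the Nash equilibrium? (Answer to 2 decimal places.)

For player j, contributing a unit is worthwhile iff 3.2 × (j's share) ≥ 1, i.e. iff j's share is at least 0.3125.
Dev and Alex are above the threshold, contributing 21 each; the remaining 2 contribute 0. Total contributed: 42.
The joint research fund pays out 3.2 × 42 = 134.40 in total (split across the unequal shares, but the aggregate is all that matters for the group sum).
The 2 free-riders keep 21 each, adding 42. Group total = 42 + 134.40 = 176.40.

176.40 million dollars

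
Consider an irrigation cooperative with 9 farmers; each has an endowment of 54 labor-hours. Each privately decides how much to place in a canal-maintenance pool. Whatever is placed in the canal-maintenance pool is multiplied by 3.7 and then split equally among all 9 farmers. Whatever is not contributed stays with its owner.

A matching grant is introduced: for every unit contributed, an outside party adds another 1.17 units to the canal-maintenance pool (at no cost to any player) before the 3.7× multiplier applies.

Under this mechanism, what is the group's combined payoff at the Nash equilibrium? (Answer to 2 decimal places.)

Even with the mechanism, each unit contributed returns only 3.7 × 2.17 / 9 = 0.8921 per unit of net cost, so contributing nothing is still dominant.
At the Nash equilibrium no one contributes; group total payoff = 9 × 54 = 486.

486.00 labor-hours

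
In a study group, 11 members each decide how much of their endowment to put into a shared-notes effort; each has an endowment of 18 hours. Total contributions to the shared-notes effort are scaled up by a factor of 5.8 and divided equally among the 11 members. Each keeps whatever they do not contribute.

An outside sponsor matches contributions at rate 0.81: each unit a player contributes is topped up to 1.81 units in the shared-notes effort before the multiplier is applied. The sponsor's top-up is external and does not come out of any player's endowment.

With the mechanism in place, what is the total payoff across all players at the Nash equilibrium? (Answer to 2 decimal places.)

198.00 hours

With the mechanism, a contributed unit returns 5.8 × 1.81 / 11 = 0.9544 per unit of net cost — still below 1 — so contributing 0 remains dominant for every player.
At the Nash equilibrium no one contributes; group total payoff = 11 × 18 = 198.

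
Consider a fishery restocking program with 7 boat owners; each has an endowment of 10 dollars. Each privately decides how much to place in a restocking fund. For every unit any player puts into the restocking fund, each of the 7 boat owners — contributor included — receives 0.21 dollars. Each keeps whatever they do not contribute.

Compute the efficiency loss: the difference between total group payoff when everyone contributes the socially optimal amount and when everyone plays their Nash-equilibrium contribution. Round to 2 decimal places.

The private return per contributed unit is 0.21 < 1, so contributing 0 is dominant for every player. At the Nash equilibrium everyone keeps their 10, and the group total is 7 × 10 = 70.
Each contributed unit returns 1.470 to the group as a whole (0.21 to each of 7 players), which exceeds 1, so the social optimum is full contribution: group total = 1.470 × 70 = 102.90.
Efficiency loss = 102.90 − 70 = 32.90.

32.90 dollars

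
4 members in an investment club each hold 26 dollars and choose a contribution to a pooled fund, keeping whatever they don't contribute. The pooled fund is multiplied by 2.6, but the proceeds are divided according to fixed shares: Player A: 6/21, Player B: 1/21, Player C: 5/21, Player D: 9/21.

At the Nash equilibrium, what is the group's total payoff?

145.60 dollars

A player with share s gets back 2.6·s per unit contributed, so full contribution is dominant for anyone with s > 1/2.6 = 0.3846 and zero contribution is dominant for anyone below.
The only share above 0.3846 is Player D's 9/21, contributing 26; the remaining 3 contribute 0. Total contributed: 26.
The pooled fund pays out 2.6 × 26 = 67.60 in total (split across the unequal shares, but the aggregate is all that matters for the group sum).
The 3 free-riders keep 26 each, adding 78. Group total = 78 + 67.60 = 145.60.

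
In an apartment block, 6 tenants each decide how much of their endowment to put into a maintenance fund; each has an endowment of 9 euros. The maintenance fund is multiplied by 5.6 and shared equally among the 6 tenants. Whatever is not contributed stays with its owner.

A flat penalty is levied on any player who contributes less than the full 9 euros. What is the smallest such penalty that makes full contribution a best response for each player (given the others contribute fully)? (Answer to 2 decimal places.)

Given the others contribute fully, the best deviation is to contribute 0 (any partial contribution still incurs the fine and gives up units whose private return 0.9333 is below 1).
Deviating from 9 to 0 saves 9 euros but forfeits the deviator's share of the drop in the maintenance fund: 5.6/6 × 9 = 8.40.
So the deviation gain is 9 − 8.40 = 0.60, and the fine must be at least 0.60 euros to wipe it out.

0.60 euros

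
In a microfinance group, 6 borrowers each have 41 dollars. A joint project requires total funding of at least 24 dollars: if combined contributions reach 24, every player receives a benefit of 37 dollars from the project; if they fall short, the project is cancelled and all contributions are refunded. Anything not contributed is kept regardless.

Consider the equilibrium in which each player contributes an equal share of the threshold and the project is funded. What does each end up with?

Equal share of the threshold: 24/6 = 4.
At this profile no one gains by cutting their contribution: any cut drops the total below 24, the project is cancelled, contributions are refunded, and the deviator ends with 41, which is less than 41 − 4 + 37 = 74. Contributing more than 4 just wastes the excess. So contributing exactly 4 is a best response.
Each player's payoff: 41 − 4 + 37 = 74.

74 dollars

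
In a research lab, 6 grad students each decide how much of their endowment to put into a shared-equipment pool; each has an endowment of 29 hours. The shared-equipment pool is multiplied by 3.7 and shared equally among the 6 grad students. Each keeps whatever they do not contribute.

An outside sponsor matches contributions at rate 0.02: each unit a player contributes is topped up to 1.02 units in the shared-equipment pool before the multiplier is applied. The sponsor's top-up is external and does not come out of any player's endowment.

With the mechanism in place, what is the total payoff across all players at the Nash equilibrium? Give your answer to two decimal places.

With the mechanism, a contributed unit returns 3.7 × 1.02 / 6 = 0.6290 per unit of net cost — still below 1 — so contributing 0 remains dominant for every player.
At the Nash equilibrium no one contributes; group total payoff = 6 × 29 = 174.

174.00 hours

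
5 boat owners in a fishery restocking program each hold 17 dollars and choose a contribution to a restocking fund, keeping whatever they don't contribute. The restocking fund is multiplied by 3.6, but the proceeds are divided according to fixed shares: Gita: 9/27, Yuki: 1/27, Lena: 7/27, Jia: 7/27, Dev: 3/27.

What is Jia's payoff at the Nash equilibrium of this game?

Player j's private return per contributed unit is 3.6 × (j's share). Contributing is weakly dominant for j when that share is at least 1/3.6 = 0.2778, and contributing 0 is dominant otherwise.
The only share above 0.2778 is Gita's 9/27, contributing 17; the remaining 4 contribute 0. Total contributed: 17.
Jia keeps 17 and receives 3.6 × 17 × 7/27 = 15.87 from the restocking fund, for a payoff of 32.87.

32.87 dollars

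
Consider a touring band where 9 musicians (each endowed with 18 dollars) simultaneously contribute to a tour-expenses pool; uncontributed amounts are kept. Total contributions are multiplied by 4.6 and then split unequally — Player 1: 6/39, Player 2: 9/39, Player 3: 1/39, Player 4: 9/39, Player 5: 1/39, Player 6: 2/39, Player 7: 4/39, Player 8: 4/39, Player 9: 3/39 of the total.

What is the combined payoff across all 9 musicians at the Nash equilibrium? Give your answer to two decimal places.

For player j, contributing a unit is worthwhile iff 4.6 × (j's share) ≥ 1, i.e. iff j's share is at least 0.2174.
The shares above 0.2174 belong to Player 2 and Player 4, contributing 18 each; the remaining 7 contribute 0. Total contributed: 36.
The tour-expenses pool pays out 4.6 × 36 = 165.60 in total (split across the unequal shares, but the aggregate is all that matters for the group sum).
The 7 free-riders keep 18 each, adding 126. Group total = 126 + 165.60 = 291.60.

291.60 dollars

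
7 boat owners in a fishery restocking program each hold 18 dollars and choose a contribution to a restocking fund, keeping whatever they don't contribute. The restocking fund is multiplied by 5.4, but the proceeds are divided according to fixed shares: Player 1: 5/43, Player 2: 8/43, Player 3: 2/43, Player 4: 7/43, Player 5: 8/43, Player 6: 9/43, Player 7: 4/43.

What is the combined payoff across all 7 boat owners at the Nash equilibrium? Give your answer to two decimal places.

363.60 dollars

Player j's private return per contributed unit is 5.4 × (j's share). Contributing is weakly dominant for j when that share is at least 1/5.4 = 0.1852, and contributing 0 is dominant otherwise.
Player 2, Player 5 and Player 6 are above the threshold, contributing 18 each; the remaining 4 contribute 0. Total contributed: 54.
The restocking fund pays out 5.4 × 54 = 291.60 in total (split across the unequal shares, but the aggregate is all that matters for the group sum).
The 4 free-riders keep 18 each, adding 72. Group total = 72 + 291.60 = 363.60.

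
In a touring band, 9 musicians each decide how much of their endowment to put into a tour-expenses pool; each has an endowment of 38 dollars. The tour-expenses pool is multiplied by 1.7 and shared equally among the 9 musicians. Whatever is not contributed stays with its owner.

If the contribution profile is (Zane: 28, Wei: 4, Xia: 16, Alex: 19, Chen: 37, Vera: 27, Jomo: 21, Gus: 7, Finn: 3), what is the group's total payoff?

Total contributed: 28 + 4 + 16 + 19 + 37 + 27 + 21 + 7 + 3 = 162; total kept: 9 × 38 − 162 = 180.
The tour-expenses pool pays out 1.7 × 162 = 275.40 in aggregate.
Group total = 180 + 275.40 = 455.40.

455.40 dollars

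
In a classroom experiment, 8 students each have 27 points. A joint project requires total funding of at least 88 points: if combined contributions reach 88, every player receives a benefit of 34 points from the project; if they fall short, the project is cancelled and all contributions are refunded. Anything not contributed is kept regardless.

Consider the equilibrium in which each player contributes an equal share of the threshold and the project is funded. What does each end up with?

Equal share of the threshold: 88/8 = 11.
At this profile no one gains by cutting their contribution: any cut drops the total below 88, the project is cancelled, contributions are refunded, and the deviator ends with 27, which is less than 27 − 11 + 34 = 50. Contributing more than 11 just wastes the excess. So contributing exactly 11 is a best response.
Each player's payoff: 27 − 11 + 34 = 50.

50 points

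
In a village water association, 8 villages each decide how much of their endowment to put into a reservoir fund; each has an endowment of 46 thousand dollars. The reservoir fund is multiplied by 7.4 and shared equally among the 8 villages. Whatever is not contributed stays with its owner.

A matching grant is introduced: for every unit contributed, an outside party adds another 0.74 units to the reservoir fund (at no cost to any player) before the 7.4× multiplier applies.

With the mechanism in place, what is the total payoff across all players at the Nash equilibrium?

Under the mechanism each unit contributed yields 7.4 × 1.74 / 8 = 1.6095 back to its contributor per unit of net cost, which exceeds 1, making full contribution the dominant choice for everyone.
So the Nash equilibrium is full contribution by all 8; the group earns 7.4 × 1.74 × 368 = 4738.37.

4738.37 thousand dollars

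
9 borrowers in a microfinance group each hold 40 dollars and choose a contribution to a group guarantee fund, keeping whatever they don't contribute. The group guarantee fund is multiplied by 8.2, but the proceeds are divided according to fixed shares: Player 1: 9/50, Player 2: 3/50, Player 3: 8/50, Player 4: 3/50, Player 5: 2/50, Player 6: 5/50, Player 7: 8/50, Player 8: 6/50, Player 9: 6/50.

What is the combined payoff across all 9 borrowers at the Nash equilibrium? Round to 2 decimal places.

Player j's private return per contributed unit is 8.2 × (j's share). Contributing is weakly dominant for j when that share is at least 1/8.2 = 0.1220, and contributing 0 is dominant otherwise.
Player 1, Player 3 and Player 7 are above the threshold, contributing 40 each; the remaining 6 contribute 0. Total contributed: 120.
The group guarantee fund pays out 8.2 × 120 = 984.00 in total (split across the unequal shares, but the aggregate is all that matters for the group sum).
The 6 free-riders keep 40 each, adding 240. Group total = 240 + 984.00 = 1224.00.

1224.00 dollars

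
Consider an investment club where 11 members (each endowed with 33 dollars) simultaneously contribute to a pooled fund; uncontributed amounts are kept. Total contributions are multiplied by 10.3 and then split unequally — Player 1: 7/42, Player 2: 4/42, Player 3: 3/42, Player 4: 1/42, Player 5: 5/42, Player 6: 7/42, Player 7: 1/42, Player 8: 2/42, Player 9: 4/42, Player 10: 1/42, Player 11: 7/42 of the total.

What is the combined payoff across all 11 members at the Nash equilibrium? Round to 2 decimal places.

1590.60 dollars

Each unit j contributes comes back to j as 10.3 × (j's share), so j prefers to contribute only if that share exceeds 1/10.3 = 0.0971; otherwise keeping the unit dominates.
Player 1, Player 5, Player 6 and Player 11 are above the threshold, contributing 33 each; the remaining 7 contribute 0. Total contributed: 132.
The pooled fund pays out 10.3 × 132 = 1359.60 in total (split across the unequal shares, but the aggregate is all that matters for the group sum).
The 7 free-riders keep 33 each, adding 231. Group total = 231 + 1359.60 = 1590.60.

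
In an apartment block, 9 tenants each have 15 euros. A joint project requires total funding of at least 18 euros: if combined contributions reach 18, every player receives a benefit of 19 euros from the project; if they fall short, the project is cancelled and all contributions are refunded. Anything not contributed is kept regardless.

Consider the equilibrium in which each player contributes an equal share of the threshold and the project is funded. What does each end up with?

Equal share of the threshold: 18/9 = 2.
At this profile no one gains by cutting their contribution: any cut drops the total below 18, the project is cancelled, contributions are refunded, and the deviator ends with 15, which is less than 15 − 2 + 19 = 32. Contributing more than 2 just wastes the excess. So contributing exactly 2 is a best response.
Each player's payoff: 15 − 2 + 19 = 32.

32 euros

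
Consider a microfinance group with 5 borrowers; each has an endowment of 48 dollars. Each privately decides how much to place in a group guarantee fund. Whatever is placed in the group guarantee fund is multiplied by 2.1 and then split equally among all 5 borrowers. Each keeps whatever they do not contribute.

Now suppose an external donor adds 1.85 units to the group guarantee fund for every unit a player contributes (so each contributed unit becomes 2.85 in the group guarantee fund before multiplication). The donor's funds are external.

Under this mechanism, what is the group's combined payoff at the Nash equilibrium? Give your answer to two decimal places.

Under the mechanism each unit contributed yields 2.1 × 2.85 / 5 = 1.1970 back to its contributor per unit of net cost, which exceeds 1, making full contribution the dominant choice for everyone.
So the Nash equilibrium is full contribution by all 5; the group earns 2.1 × 2.85 × 240 = 1436.40.

1436.40 dollars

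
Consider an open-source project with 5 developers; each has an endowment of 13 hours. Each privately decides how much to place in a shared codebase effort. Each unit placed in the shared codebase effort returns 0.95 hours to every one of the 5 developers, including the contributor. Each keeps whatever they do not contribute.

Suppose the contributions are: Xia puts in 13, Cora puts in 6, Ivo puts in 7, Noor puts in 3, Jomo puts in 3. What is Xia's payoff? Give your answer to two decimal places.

Total contributed: 13 + 6 + 7 + 3 + 3 = 32.
Each receives 0.95 × 32 = 30.40 from the shared codebase effort.
Xia keeps 13 − 13 = 0, so Xia's payoff is 0 + 30.40 = 30.40.

30.40 hours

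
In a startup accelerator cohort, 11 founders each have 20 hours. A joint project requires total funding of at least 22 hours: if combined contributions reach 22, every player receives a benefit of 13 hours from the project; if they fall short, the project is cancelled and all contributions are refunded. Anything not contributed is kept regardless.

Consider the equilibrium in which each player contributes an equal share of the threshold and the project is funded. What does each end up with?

Equal share of the threshold: 22/11 = 2.
At this profile no one gains by cutting their contribution: any cut drops the total below 22, the project is cancelled, contributions are refunded, and the deviator ends with 20, which is less than 20 − 2 + 13 = 31. Contributing more than 2 just wastes the excess. So contributing exactly 2 is a best response.
Each player's payoff: 20 − 2 + 13 = 31.

31 hours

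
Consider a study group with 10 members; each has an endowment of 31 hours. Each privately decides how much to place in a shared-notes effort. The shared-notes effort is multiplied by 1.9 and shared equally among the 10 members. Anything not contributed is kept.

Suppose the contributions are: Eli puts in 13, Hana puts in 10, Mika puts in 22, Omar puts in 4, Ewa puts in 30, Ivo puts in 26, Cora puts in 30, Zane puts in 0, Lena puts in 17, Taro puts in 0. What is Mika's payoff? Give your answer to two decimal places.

37.88 hours

Total contributed: 13 + 10 + 22 + 4 + 30 + 26 + 30 + 0 + 17 + 0 = 152.
Each receives 1.9 × 152 / 10 = 28.88 from the shared-notes effort.
Mika keeps 31 − 22 = 9, so Mika's payoff is 9 + 28.88 = 37.88.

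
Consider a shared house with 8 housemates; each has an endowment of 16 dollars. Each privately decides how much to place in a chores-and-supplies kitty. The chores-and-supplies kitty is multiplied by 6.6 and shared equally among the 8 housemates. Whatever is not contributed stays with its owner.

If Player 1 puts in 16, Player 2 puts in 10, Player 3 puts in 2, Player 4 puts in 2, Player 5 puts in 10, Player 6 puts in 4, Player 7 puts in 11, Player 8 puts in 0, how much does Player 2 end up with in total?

51.38 dollars

Total contributed: 16 + 10 + 2 + 2 + 10 + 4 + 11 + 0 = 55.
Each receives 6.6 × 55 / 8 = 45.38 from the chores-and-supplies kitty.
Player 2 keeps 16 − 10 = 6, so Player 2's payoff is 6 + 45.38 = 51.38.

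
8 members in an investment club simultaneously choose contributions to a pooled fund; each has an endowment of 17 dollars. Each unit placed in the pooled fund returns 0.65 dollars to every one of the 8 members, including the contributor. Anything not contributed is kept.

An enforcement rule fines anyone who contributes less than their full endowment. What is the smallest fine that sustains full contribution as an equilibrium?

Given the others contribute fully, the best deviation is to contribute 0 (any partial contribution still incurs the fine and gives up units whose private return 0.65 is below 1).
Deviating from 17 to 0 saves 17 dollars but forfeits the deviator's share of the drop in the pooled fund: 0.65 × 17 = 11.05.
So the deviation gain is 17 − 11.05 = 5.95, and the fine must be at least 5.95 dollars to wipe it out.

5.95 dollars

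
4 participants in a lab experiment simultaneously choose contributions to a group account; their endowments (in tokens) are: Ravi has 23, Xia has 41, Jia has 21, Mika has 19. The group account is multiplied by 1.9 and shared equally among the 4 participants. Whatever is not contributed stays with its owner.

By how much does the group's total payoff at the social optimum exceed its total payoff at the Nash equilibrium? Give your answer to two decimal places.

The private return per contributed unit is 1.9/4 = 0.4750 < 1 for every player regardless of endowment, so the Nash equilibrium is zero contribution and the group total is Σ E_j = 23 + 41 + 21 + 19 = 104.
Each contributed unit returns 1.900 to the group, so the social optimum is full contribution by everyone: group total = 1.900 × 104 = 197.60.
Efficiency loss = (1.900 − 1) × 104 = 93.60.

93.60 tokens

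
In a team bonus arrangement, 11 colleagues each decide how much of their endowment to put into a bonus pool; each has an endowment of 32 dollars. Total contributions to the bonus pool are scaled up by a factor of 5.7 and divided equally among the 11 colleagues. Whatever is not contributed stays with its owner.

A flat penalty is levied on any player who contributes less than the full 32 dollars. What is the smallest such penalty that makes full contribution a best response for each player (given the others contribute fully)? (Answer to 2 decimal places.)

Given the others contribute fully, the best deviation is to contribute 0 (any partial contribution still incurs the fine and gives up units whose private return 0.5182 is below 1).
Deviating from 32 to 0 saves 32 dollars but forfeits the deviator's share of the drop in the bonus pool: 5.7/11 × 32 = 16.58.
So the deviation gain is 32 − 16.58 = 15.42, and the fine must be at least 15.42 dollars to wipe it out.

15.42 dollars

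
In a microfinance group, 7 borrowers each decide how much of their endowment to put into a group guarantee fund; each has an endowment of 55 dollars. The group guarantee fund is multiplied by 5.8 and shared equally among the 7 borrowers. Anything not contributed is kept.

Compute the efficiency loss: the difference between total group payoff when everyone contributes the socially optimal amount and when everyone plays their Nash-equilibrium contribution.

1848.00 dollars

Each contributed unit returns 5.8/7 = 0.8286 to its contributor — below 1 — so contributing 0 is dominant for every player. At the Nash equilibrium everyone keeps their 55, and the group total is 7 × 55 = 385.
Each contributed unit returns 5.800 to the group as a whole (0.8286 to each of 7 players), which exceeds 1, so the social optimum is full contribution: group total = 5.800 × 385 = 2233.00.
Efficiency loss = 2233.00 − 385 = 1848.00.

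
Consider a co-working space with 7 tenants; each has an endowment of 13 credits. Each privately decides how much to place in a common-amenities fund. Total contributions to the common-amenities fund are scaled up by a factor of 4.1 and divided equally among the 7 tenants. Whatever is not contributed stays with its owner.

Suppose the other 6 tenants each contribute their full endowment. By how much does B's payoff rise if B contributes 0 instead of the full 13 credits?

Switching from a contribution of 13 to 0 lets B keep an extra 13 credits, but lowers the common-amenities fund by 13, which costs B their own share of that drop: 4.1/7 × 13 = 7.61.
Net gain = 13 − 7.61 = 5.39. The private return per contributed unit (0.5857) is below 1, so free-riding is indeed the best response regardless of what the others do.

5.39 credits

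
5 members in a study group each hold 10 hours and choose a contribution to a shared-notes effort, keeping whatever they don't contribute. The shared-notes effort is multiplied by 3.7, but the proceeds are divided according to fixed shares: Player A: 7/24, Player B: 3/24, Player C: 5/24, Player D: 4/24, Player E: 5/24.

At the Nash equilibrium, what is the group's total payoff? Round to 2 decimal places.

77.00 hours

Player j's private return per contributed unit is 3.7 × (j's share). Contributing is weakly dominant for j when that share is at least 1/3.7 = 0.2703, and contributing 0 is dominant otherwise.
Player A alone (share 7/24) is above the threshold, contributing 10; the remaining 4 contribute 0. Total contributed: 10.
The shared-notes effort pays out 3.7 × 10 = 37.00 in total (split across the unequal shares, but the aggregate is all that matters for the group sum).
The 4 free-riders keep 10 each, adding 40. Group total = 40 + 37.00 = 77.00.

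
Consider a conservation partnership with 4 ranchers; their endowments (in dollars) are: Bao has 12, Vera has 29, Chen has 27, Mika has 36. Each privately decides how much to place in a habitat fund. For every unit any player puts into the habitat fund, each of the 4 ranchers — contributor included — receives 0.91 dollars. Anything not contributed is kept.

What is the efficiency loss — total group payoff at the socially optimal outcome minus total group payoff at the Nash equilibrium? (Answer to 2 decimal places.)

274.56 dollars

The private return per contributed unit is 0.91 < 1 for everyone, so the Nash equilibrium is zero contribution and the group total is Σ E_j = 12 + 29 + 27 + 36 = 104.
Each contributed unit returns 3.640 to the group, so the social optimum is full contribution by everyone: group total = 3.640 × 104 = 378.56.
Efficiency loss = (3.640 − 1) × 104 = 274.56.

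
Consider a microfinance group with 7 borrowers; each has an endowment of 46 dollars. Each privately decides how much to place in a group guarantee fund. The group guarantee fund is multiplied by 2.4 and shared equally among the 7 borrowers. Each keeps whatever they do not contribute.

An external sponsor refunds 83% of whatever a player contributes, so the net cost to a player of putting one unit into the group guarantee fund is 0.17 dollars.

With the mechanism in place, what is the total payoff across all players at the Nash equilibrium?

1040.06 dollars

With the mechanism, a contributed unit returns (2.4/7) / 0.17 = 2.0168 per unit of net cost to the contributor — now above 1 — so contributing fully is weakly dominant for every player.
So the Nash equilibrium is full contribution by all 7; the group earns 7 × (46 × 0.83 + 2.4 × 46) = 1040.06.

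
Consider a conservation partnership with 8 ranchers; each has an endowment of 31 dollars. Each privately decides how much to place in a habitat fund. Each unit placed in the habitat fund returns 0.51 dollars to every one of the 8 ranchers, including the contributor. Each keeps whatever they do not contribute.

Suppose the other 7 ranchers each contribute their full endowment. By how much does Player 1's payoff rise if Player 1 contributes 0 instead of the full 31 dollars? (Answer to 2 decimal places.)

15.19 dollars

Switching from a contribution of 31 to 0 lets Player 1 keep an extra 31 dollars, but lowers the habitat fund by 31, which costs Player 1 their own share of that drop: 0.51 × 31 = 15.81.
Net gain = 31 − 15.81 = 15.19. The private return per contributed unit (0.51) is below 1, so free-riding is indeed the best response regardless of what the others do.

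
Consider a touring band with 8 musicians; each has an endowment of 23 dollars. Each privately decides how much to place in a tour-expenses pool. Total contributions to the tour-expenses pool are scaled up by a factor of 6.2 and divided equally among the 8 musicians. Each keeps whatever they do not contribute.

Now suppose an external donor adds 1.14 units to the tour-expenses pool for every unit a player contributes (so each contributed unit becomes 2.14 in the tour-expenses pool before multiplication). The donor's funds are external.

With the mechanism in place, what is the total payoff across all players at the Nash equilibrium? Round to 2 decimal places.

The effective private return per unit is now 6.2 × 2.14 / 8 = 1.6585 > 1, so every player's dominant strategy flips to full contribution.
At the Nash equilibrium everyone contributes 23. Group total payoff = 6.2 × 2.14 × 184 = 2441.31.

2441.31 dollars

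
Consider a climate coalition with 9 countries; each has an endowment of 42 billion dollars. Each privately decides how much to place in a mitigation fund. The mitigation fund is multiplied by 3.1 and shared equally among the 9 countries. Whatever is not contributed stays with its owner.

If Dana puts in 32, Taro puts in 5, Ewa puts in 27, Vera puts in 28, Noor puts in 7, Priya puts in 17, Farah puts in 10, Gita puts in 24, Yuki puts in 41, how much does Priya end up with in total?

90.79 billion dollars

Total contributed: 32 + 5 + 27 + 28 + 7 + 17 + 10 + 24 + 41 = 191.
Each receives 3.1 × 191 / 9 = 65.79 from the mitigation fund.
Priya keeps 42 − 17 = 25, so Priya's payoff is 25 + 65.79 = 90.79.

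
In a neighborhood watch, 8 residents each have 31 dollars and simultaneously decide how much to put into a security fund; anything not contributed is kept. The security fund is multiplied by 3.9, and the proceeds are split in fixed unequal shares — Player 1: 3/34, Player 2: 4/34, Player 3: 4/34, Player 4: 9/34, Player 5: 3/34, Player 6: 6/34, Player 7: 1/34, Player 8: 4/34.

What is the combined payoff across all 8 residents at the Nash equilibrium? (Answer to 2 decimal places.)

Each unit j contributes comes back to j as 3.9 × (j's share), so j prefers to contribute only if that share exceeds 1/3.9 = 0.2564; otherwise keeping the unit dominates.
Player 4 alone (share 9/34) is above the threshold, contributing 31; the remaining 7 contribute 0. Total contributed: 31.
The security fund pays out 3.9 × 31 = 120.90 in total (split across the unequal shares, but the aggregate is all that matters for the group sum).
The 7 free-riders keep 31 each, adding 217. Group total = 217 + 120.90 = 337.90.

337.90 dollars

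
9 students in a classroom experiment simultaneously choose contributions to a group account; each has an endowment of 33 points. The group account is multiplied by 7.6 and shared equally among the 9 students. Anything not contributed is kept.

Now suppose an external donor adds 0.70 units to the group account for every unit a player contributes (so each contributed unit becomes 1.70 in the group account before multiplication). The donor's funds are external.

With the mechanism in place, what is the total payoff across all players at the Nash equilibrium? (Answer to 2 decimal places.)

With the mechanism, a contributed unit returns 7.6 × 1.70 / 9 = 1.4356 per unit of net cost to the contributor — now above 1 — so contributing fully is weakly dominant for every player.
So the Nash equilibrium is full contribution by all 9; the group earns 7.6 × 1.70 × 297 = 3837.24.

3837.24 points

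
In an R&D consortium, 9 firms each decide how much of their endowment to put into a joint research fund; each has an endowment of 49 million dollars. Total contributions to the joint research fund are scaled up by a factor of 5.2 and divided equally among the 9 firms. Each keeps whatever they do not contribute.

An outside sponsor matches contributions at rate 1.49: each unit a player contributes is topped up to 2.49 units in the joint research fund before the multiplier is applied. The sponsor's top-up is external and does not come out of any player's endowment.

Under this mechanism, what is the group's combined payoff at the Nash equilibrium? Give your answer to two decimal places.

Under the mechanism each unit contributed yields 5.2 × 2.49 / 9 = 1.4387 back to its contributor per unit of net cost, which exceeds 1, making full contribution the dominant choice for everyone.
So the Nash equilibrium is full contribution by all 9; the group earns 5.2 × 2.49 × 441 = 5710.07.

5710.07 million dollars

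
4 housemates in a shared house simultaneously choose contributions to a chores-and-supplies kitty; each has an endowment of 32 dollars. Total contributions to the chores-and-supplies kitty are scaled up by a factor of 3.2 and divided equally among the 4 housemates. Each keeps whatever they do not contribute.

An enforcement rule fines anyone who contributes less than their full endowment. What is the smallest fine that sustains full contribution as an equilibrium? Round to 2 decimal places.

Given the others contribute fully, the best deviation is to contribute 0 (any partial contribution still incurs the fine and gives up units whose private return 0.8000 is below 1).
Deviating from 32 to 0 saves 32 dollars but forfeits the deviator's share of the drop in the chores-and-supplies kitty: 3.2/4 × 32 = 25.60.
So the deviation gain is 32 − 25.60 = 6.40, and the fine must be at least 6.40 dollars to wipe it out.

6.40 dollars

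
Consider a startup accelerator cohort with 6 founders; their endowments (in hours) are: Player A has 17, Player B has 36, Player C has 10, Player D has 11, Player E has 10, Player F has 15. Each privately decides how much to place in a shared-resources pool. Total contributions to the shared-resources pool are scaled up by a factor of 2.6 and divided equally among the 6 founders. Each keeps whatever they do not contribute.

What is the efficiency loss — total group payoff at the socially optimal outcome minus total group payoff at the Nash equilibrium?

158.40 hours

The private return per contributed unit is 2.6/6 = 0.4333 < 1 for every player regardless of endowment, so the Nash equilibrium is zero contribution and the group total is Σ E_j = 17 + 36 + 10 + 11 + 10 + 15 = 99.
Each contributed unit returns 2.600 to the group, so the social optimum is full contribution by everyone: group total = 2.600 × 99 = 257.40.
Efficiency loss = (2.600 − 1) × 99 = 158.40.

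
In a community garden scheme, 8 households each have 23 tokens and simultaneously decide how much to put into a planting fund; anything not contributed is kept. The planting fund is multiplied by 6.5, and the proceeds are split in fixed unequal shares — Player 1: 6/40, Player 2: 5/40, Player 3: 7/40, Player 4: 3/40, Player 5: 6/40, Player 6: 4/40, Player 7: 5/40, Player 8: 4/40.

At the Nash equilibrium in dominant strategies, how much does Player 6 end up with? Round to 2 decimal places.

Each unit j contributes comes back to j as 6.5 × (j's share), so j prefers to contribute only if that share exceeds 1/6.5 = 0.1538; otherwise keeping the unit dominates.
The only share above 0.1538 is Player 3's 7/40, contributing 23; the remaining 7 contribute 0. Total contributed: 23.
Player 6 keeps 23 and receives 6.5 × 23 × 4/40 = 14.95 from the planting fund, for a payoff of 37.95.

37.95 tokens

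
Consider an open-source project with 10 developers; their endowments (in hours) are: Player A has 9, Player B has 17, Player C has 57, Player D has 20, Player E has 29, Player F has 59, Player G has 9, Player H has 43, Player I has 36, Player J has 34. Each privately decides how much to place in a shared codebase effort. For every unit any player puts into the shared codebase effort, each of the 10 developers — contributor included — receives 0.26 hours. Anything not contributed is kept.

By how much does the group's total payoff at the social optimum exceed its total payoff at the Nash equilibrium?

The private return per contributed unit is 0.26 < 1 for everyone, so the Nash equilibrium is zero contribution and the group total is Σ E_j = 9 + 17 + 57 + 20 + 29 + 59 + 9 + 43 + 36 + 34 = 313.
Each contributed unit returns 2.600 to the group, so the social optimum is full contribution by everyone: group total = 2.600 × 313 = 813.80.
Efficiency loss = (2.600 − 1) × 313 = 500.80.

500.80 hours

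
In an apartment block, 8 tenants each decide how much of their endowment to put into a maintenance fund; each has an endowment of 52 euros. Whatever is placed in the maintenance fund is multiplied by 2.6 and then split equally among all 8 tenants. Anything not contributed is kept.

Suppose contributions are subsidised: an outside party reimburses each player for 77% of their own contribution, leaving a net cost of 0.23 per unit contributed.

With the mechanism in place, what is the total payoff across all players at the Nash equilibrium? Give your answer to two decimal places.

The effective private return per unit is now (2.6/8) / 0.23 = 1.4130 > 1, so every player's dominant strategy flips to full contribution.
So the Nash equilibrium is full contribution by all 8; the group earns 8 × (52 × 0.77 + 2.6 × 52) = 1401.92.

1401.92 euros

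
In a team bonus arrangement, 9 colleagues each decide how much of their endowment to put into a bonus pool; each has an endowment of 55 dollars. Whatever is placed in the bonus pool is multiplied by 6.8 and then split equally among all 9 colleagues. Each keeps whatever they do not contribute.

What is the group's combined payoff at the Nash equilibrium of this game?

495.00 dollars

Each contributed unit returns 6.8/9 = 0.7556 to its contributor — below 1 — so contributing 0 is dominant for every player. At the Nash equilibrium everyone keeps their 55, and the group total is 9 × 55 = 495.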